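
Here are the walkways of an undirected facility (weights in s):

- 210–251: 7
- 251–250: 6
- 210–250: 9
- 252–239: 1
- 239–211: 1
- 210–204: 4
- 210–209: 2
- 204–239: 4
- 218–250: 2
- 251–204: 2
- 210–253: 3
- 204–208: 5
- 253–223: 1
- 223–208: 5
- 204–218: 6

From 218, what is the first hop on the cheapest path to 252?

Enumerating some paths:
218–250–251–204–239–252: 2+6+2+4+1 = 15
218–204–239–252: 6+4+1 = 11
Cheapest is 218–204–239–252 at 11 s.
So from 218 the first move is to 204.

204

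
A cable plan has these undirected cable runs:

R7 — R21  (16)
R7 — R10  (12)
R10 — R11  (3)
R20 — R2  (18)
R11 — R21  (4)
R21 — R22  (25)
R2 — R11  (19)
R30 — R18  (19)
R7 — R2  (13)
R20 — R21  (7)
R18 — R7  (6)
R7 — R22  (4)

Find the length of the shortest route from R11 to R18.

Settle nodes by increasing distance from R11:
R11: 0
R10: 3  (via R11)
R21: 4  (via R11)
R20: 11  (via R21)
R7: 15  (via R10)
R2: 19  (via R11)
R22: 19  (via R7)
R18: 21  (via R7)
Shortest route: R11 → R10 → R7 → R18 = 21.

21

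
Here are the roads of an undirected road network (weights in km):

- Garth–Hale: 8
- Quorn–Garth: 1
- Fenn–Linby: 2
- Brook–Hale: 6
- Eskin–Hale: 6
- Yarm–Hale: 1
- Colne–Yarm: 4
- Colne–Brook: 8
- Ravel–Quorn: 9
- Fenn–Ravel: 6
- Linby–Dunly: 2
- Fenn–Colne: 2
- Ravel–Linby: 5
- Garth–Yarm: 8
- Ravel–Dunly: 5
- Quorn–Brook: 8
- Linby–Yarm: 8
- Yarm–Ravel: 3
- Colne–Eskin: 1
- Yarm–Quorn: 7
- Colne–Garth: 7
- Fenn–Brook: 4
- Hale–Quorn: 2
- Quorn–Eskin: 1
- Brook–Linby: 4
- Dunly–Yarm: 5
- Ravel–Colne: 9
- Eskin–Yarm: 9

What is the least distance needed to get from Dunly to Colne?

6 km

Shortest distances from Dunly:
Dunly: 0
Linby: 2  (via Dunly)
Fenn: 4  (via Linby)
Yarm: 5  (via Dunly)
Ravel: 5  (via Dunly)
Brook: 6  (via Linby)
Hale: 6  (via Yarm)
Colne: 6  (via Fenn)
Shortest route: Dunly–Linby–Fenn–Colne = 6 km.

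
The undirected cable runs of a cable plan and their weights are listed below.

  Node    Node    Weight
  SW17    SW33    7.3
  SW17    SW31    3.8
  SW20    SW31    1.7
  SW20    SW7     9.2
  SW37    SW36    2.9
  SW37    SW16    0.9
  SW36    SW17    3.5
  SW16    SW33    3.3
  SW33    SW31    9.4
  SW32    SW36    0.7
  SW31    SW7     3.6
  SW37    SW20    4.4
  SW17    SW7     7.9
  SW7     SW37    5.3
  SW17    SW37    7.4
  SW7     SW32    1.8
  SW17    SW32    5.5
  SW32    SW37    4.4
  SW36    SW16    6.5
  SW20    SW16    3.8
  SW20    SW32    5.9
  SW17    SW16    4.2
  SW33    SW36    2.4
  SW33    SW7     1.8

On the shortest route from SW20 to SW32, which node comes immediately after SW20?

Compare a few routes:
SW20 → SW31 → SW7 → SW32: 1.7+3.6+1.8 = 7.1
SW20 → SW32: 5.9 = 5.9
Cheapest is SW20 → SW32 at 5.9.
So from SW20 the first move is to SW32.

SW32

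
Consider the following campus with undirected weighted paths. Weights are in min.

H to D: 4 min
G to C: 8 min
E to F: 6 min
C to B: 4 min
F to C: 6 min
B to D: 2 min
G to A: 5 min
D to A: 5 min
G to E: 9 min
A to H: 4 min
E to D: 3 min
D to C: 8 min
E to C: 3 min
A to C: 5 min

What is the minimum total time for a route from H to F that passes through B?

16 min

Shortest H→B: H–D–B = 6
Best B to F: B–C–F costing 10
Total via B: 6 + 10 = 16 min.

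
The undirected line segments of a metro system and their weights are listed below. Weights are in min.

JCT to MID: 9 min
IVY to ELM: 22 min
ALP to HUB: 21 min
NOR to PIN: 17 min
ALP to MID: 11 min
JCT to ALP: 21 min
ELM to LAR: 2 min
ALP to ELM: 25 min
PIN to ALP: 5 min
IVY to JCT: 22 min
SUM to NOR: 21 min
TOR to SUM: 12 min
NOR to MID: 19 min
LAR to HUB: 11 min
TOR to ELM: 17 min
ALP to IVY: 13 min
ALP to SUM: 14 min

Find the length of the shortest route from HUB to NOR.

Enumerating some paths:
HUB - ALP - PIN - NOR: 21+5+17 = 43
HUB - ALP - SUM - NOR: 21+14+21 = 56
HUB - ALP - MID - NOR: 21+11+19 = 51
Cheapest is HUB - ALP - PIN - NOR at 43 min.

43 min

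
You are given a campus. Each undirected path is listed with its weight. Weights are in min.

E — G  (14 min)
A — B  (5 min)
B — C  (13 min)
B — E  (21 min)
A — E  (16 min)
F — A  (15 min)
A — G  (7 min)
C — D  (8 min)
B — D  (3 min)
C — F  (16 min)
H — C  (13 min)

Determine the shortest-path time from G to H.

Compare a few routes:
G–A–F–C–H: 7+15+16+13 = 51
G–E–A–B–D–C–H: 14+16+5+3+8+13 = 59
G–A–B–D–C–H: 7+5+3+8+13 = 36
G–A–B–C–H: 7+5+13+13 = 38
The minimum is 36 min via G–A–B–D–C–H.

36 min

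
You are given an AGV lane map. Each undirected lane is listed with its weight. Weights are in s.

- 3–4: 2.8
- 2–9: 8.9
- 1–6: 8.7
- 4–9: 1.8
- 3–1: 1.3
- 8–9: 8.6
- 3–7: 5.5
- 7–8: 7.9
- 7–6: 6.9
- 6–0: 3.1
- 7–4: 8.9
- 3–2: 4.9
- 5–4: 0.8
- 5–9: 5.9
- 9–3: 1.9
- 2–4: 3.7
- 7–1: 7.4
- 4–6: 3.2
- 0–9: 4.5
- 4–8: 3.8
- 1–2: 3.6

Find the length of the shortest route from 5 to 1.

Compare a few routes:
5 - 4 - 2 - 1: 0.8+3.7+3.6 = 8.1
5 - 4 - 3 - 1: 0.8+2.8+1.3 = 4.9
5 - 4 - 9 - 3 - 1: 0.8+1.8+1.9+1.3 = 5.8
5 - 9 - 3 - 1: 5.9+1.9+1.3 = 9.1
Cheapest is 5 - 4 - 3 - 1 at 4.9 s.

4.9 s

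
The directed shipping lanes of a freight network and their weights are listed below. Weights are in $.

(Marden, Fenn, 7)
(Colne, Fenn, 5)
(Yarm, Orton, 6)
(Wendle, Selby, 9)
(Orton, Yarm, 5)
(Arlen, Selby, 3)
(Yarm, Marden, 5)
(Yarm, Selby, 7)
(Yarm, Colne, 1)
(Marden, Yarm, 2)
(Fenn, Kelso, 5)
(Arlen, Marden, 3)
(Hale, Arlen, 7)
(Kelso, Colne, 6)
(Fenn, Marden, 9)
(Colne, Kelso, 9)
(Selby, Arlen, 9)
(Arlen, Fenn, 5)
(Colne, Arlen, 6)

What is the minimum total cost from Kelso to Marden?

$15

Running Dijkstra from Kelso:
Kelso: 0
Colne: 6  (via Kelso)
Fenn: 11  (via Colne)
Arlen: 12  (via Colne)
Marden: 15  (via Arlen)
Shortest route: Kelso–Colne–Arlen–Marden = $15.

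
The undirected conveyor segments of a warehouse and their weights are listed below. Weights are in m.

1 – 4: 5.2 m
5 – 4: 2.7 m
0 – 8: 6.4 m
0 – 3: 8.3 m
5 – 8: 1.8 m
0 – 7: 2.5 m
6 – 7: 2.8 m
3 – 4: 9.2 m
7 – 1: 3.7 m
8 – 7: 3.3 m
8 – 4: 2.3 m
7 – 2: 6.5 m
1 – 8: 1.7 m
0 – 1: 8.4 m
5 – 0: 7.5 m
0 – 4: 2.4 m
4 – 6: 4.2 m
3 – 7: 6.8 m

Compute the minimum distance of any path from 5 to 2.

11.6 m

Running Dijkstra from 5:
5: 0
8: 1.8  (via 5)
4: 2.7  (via 5)
1: 3.5  (via 8)
0: 5.1  (via 4)
7: 5.1  (via 8)
6: 6.9  (via 4)
2: 11.6  (via 7)
Shortest route: 5 → 8 → 7 → 2 = 11.6 m.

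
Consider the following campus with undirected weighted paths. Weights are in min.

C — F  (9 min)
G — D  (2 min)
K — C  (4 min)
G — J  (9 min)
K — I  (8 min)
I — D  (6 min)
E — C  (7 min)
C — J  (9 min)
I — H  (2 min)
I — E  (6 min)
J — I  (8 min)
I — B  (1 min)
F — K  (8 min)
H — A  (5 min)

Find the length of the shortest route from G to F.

24 min

Candidate routes:
G - D - I - K - C - F: 2+6+8+4+9 = 29
G - D - I - K - F: 2+6+8+8 = 24
G - J - C - F: 9+9+9 = 27
The minimum is 24 min via G - D - I - K - F.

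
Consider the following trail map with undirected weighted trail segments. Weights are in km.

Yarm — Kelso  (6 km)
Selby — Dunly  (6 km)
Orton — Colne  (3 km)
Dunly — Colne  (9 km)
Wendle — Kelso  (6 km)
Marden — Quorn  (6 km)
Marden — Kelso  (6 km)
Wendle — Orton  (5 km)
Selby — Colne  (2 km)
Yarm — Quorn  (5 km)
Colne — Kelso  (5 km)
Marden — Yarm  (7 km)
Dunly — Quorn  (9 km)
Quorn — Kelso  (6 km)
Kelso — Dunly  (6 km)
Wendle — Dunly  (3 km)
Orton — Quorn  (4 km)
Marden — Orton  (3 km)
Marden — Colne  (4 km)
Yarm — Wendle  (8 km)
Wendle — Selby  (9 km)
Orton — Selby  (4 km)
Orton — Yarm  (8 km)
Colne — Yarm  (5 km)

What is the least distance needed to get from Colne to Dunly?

Shortest distances from Colne:
Colne: 0
Selby: 2  (via Colne)
Orton: 3  (via Colne)
Marden: 4  (via Colne)
Yarm: 5  (via Colne)
Kelso: 5  (via Colne)
Quorn: 7  (via Orton)
Wendle: 8  (via Orton)
Dunly: 8  (via Selby)
Shortest route: Colne → Selby → Dunly = 8 km.

8 km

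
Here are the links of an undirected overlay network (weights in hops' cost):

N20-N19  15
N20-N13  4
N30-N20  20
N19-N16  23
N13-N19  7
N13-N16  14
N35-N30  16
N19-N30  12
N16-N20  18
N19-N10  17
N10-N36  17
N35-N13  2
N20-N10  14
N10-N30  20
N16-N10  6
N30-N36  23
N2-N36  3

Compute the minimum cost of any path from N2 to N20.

34 hops' cost

Compare a few routes:
N2 - N36 - N10 - N20: 3+17+14 = 34
N2 - N36 - N10 - N16 - N13 - N20: 3+17+6+14+4 = 44
Cheapest is N2 - N36 - N10 - N20 at 34 hops' cost.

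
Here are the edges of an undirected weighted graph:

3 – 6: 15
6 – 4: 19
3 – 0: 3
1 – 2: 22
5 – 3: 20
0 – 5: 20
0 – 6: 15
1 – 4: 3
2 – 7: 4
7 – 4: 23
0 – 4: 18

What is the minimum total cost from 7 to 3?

44

Shortest distances from 7:
7: 0
2: 4  (via 7)
4: 23  (via 7)
1: 26  (via 2)
0: 41  (via 4)
6: 42  (via 4)
3: 44  (via 0)
Shortest route: 7–4–0–3 = 44.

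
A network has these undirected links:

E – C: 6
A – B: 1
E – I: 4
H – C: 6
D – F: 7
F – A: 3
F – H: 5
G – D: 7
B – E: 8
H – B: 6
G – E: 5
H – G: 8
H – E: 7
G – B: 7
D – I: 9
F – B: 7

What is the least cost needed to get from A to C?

Running Dijkstra from A:
A: 0
B: 1  (via A)
F: 3  (via A)
H: 7  (via B)
G: 8  (via B)
E: 9  (via B)
D: 10  (via F)
C: 13  (via H)
Shortest route: A–B–H–C = 13.

13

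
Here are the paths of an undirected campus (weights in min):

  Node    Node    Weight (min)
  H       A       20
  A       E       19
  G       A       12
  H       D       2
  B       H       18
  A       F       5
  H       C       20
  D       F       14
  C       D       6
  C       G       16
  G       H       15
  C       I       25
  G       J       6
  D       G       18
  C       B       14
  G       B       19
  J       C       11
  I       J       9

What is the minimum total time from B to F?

34 min

Candidate routes:
B → H → A → F: 18+20+5 = 43
B → G → A → F: 19+12+5 = 36
B → C → D → H → A → F: 14+6+2+20+5 = 47
B → C → D → F: 14+6+14 = 34
Cheapest is B → C → D → F at 34 min.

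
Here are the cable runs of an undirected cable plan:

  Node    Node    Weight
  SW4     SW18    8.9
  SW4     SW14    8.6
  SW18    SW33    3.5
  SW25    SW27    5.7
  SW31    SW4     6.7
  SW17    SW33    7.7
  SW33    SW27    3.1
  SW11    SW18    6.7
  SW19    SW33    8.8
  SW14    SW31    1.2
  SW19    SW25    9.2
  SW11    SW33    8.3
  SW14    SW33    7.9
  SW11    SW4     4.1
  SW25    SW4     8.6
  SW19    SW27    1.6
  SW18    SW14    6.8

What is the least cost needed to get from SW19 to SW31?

Settle nodes by increasing distance from SW19:
SW19: 0
SW27: 1.6  (via SW19)
SW33: 4.7  (via SW27)
SW25: 7.3  (via SW27)
SW18: 8.2  (via SW33)
SW17: 12.4  (via SW33)
SW14: 12.6  (via SW33)
SW11: 13  (via SW33)
SW31: 13.8  (via SW14)
Shortest route: SW19 → SW27 → SW33 → SW14 → SW31 = 13.8.

13.8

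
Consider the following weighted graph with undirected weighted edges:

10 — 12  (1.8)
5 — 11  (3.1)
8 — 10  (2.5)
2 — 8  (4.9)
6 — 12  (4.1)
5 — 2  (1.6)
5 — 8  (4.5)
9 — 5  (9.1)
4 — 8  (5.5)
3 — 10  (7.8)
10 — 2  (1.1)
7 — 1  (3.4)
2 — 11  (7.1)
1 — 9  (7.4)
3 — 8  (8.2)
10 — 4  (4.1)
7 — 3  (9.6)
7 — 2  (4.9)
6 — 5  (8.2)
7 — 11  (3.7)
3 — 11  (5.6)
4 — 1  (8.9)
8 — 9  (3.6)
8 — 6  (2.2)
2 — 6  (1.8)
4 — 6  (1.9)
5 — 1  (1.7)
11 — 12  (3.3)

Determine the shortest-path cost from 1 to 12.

6.2

Settle nodes by increasing distance from 1:
1: 0
5: 1.7  (via 1)
2: 3.3  (via 5)
7: 3.4  (via 1)
10: 4.4  (via 2)
11: 4.8  (via 5)
6: 5.1  (via 2)
8: 6.2  (via 5)
12: 6.2  (via 10)
Shortest route: 1–5–2–10–12 = 6.2.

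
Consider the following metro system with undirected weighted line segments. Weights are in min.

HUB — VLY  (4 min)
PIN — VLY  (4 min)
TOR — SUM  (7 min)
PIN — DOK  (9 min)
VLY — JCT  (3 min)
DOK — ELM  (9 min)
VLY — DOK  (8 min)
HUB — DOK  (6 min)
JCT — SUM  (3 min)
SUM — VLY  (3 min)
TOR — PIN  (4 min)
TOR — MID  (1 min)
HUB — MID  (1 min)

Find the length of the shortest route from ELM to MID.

Shortest distances from ELM:
ELM: 0
DOK: 9  (via ELM)
HUB: 15  (via DOK)
MID: 16  (via HUB)
Shortest route: ELM → DOK → HUB → MID = 16 min.

16 min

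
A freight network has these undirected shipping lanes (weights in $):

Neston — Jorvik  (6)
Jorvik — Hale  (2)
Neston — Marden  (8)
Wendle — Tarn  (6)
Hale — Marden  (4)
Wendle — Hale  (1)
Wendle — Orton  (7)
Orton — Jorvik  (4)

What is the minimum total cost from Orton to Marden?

Compare a few routes:
Orton → Jorvik → Hale → Marden: 4+2+4 = 10
Orton → Wendle → Hale → Marden: 7+1+4 = 12
Cheapest is Orton → Jorvik → Hale → Marden at $10.

$10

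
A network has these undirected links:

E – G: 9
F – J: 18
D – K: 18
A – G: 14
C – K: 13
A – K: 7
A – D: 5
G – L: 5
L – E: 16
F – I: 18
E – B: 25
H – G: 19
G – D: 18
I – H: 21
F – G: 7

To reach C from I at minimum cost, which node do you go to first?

Compare a few routes:
I → F → G → A → K → C: 18+7+14+7+13 = 59
I → H → G → A → K → C: 21+19+14+7+13 = 74
I → F → G → D → A → K → C: 18+7+18+5+7+13 = 68
I → F → G → D → K → C: 18+7+18+18+13 = 74
The minimum is 59 via I → F → G → A → K → C.
So from I the first move is to F.

F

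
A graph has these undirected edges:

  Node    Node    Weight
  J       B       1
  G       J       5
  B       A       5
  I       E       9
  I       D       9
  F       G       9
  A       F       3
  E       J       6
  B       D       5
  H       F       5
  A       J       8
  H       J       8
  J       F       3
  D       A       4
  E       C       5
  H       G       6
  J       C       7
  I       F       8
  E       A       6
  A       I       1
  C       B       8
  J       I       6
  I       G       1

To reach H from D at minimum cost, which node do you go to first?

Compare a few routes:
D → B → J → F → H: 5+1+3+5 = 14
D → A → I → G → H: 4+1+1+6 = 12
D → B → J → H: 5+1+8 = 14
D → I → G → H: 9+1+6 = 16
Cheapest is D → A → I → G → H at 12.
So from D the first move is to A.

A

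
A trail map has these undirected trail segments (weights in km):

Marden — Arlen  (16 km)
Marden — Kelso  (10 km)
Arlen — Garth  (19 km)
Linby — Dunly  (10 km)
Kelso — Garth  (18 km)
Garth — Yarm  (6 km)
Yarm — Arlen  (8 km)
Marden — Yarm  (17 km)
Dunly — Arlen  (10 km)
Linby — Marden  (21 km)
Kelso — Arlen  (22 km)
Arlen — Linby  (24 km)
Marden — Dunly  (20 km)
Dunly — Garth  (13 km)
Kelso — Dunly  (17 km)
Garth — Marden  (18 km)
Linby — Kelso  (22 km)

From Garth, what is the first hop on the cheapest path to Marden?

Marden

Compare a few routes:
Garth - Kelso - Marden: 18+10 = 28
Garth - Yarm - Marden: 6+17 = 23
Garth - Marden: 18 = 18
Cheapest is Garth - Marden at 18 km.
So from Garth the first move is to Marden.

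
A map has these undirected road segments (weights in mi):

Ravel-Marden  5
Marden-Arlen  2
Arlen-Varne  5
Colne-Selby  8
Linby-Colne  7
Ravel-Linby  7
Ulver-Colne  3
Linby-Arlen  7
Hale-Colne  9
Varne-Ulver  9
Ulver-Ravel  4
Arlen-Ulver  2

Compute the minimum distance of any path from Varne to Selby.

Running Dijkstra from Varne:
Varne: 0
Arlen: 5  (via Varne)
Ulver: 7  (via Arlen)
Marden: 7  (via Arlen)
Colne: 10  (via Ulver)
Ravel: 11  (via Ulver)
Linby: 12  (via Arlen)
Selby: 18  (via Colne)
Shortest route: Varne → Arlen → Ulver → Colne → Selby = 18 mi.

18 mi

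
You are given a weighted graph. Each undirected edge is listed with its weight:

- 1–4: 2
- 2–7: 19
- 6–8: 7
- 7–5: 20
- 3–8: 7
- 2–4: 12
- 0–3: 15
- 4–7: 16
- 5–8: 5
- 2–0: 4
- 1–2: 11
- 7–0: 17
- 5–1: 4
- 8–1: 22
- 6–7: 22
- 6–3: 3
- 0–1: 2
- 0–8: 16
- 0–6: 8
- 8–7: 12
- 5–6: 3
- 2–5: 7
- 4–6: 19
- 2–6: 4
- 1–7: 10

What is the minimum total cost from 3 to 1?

10

Settle nodes by increasing distance from 3:
3: 0
6: 3  (via 3)
5: 6  (via 6)
2: 7  (via 6)
8: 7  (via 3)
1: 10  (via 5)
Shortest route: 3–6–5–1 = 10.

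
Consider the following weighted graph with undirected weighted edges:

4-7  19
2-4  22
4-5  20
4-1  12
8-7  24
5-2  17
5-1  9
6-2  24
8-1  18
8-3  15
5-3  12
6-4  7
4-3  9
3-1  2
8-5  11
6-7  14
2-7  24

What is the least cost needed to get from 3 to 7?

28

Compare a few routes:
3–4–6–7: 9+7+14 = 30
3–1–4–7: 2+12+19 = 33
3–1–4–6–7: 2+12+7+14 = 35
3–4–7: 9+19 = 28
The minimum is 28 via 3–4–7.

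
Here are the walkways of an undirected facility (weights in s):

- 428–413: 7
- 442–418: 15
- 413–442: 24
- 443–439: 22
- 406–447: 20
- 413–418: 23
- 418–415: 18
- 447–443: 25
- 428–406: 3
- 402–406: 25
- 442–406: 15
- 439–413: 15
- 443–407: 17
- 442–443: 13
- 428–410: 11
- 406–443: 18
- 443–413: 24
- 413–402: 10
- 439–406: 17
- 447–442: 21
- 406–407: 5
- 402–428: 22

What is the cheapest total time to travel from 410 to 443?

32 s

Settle nodes by increasing distance from 410:
410: 0
428: 11  (via 410)
406: 14  (via 428)
413: 18  (via 428)
407: 19  (via 406)
402: 28  (via 413)
442: 29  (via 406)
439: 31  (via 406)
443: 32  (via 406)
Shortest route: 410 → 428 → 406 → 443 = 32 s.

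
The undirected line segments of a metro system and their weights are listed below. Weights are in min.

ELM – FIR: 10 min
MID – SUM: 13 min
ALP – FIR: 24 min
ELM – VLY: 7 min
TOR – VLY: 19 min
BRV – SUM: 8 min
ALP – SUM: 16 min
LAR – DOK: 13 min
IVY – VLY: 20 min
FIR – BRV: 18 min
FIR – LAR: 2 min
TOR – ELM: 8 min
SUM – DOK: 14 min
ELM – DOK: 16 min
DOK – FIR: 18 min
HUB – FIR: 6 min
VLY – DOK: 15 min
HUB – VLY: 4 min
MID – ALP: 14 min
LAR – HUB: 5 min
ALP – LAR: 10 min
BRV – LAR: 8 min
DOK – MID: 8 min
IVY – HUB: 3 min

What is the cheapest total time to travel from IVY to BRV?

16 min

Settle nodes by increasing distance from IVY:
IVY: 0
HUB: 3  (via IVY)
VLY: 7  (via HUB)
LAR: 8  (via HUB)
FIR: 9  (via HUB)
ELM: 14  (via VLY)
BRV: 16  (via LAR)
Shortest route: IVY–HUB–LAR–BRV = 16 min.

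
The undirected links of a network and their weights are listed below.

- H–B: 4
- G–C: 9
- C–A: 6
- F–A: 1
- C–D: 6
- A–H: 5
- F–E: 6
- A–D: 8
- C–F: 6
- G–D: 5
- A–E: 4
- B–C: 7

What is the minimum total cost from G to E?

Enumerating some paths:
G - D - A - F - E: 5+8+1+6 = 20
G - C - F - A - E: 9+6+1+4 = 20
G - C - A - E: 9+6+4 = 19
G - D - A - E: 5+8+4 = 17
Cheapest is G - D - A - E at 17.

17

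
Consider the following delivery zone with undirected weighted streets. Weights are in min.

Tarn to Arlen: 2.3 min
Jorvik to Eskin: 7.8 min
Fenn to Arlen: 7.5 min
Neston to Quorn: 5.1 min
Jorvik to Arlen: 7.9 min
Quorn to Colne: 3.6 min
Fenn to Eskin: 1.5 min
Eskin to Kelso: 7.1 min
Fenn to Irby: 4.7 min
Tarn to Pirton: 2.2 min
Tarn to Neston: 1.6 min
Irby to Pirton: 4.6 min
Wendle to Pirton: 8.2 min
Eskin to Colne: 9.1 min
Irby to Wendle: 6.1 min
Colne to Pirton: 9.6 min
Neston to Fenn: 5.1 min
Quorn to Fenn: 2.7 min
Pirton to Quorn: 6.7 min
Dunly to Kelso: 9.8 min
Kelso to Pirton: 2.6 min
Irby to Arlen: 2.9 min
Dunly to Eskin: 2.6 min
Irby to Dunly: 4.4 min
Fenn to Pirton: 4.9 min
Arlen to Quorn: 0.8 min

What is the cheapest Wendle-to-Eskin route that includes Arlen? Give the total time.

14 min

Shortest Wendle→Arlen: Wendle → Irby → Arlen = 9
Best Arlen to Eskin: Arlen → Quorn → Fenn → Eskin costing 5
Total via Arlen: 9 + 5 = 14 min.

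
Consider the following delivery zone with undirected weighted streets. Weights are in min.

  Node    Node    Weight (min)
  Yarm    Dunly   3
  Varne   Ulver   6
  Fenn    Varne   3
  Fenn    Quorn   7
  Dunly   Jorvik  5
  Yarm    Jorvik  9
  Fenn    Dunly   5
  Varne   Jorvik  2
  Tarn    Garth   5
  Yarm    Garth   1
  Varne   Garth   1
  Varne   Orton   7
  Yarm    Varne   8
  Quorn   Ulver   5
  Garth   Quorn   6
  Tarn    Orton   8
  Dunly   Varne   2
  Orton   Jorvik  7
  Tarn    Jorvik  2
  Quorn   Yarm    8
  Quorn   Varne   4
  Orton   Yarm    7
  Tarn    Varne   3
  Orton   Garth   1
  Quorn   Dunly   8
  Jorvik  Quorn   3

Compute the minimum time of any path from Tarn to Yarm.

Candidate routes:
Tarn - Varne - Dunly - Yarm: 3+2+3 = 8
Tarn - Varne - Garth - Yarm: 3+1+1 = 5
Tarn - Jorvik - Varne - Garth - Yarm: 2+2+1+1 = 6
Tarn - Garth - Yarm: 5+1 = 6
The minimum is 5 min via Tarn - Varne - Garth - Yarm.

5 min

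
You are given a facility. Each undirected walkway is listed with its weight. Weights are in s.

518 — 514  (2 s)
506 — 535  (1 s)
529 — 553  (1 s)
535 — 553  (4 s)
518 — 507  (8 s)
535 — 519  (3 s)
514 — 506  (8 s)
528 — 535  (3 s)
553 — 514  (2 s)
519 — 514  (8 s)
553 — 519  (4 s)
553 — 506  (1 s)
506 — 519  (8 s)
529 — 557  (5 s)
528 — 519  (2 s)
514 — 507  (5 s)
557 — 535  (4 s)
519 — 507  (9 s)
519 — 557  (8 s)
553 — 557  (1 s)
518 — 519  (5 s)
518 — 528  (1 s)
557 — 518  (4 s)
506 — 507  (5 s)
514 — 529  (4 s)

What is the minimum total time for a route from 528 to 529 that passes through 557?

7 s

Shortest 528→557: 528 → 518 → 557 = 5
Shortest 557→529: 557 → 553 → 529 = 2
Total via 557: 5 + 2 = 7 s.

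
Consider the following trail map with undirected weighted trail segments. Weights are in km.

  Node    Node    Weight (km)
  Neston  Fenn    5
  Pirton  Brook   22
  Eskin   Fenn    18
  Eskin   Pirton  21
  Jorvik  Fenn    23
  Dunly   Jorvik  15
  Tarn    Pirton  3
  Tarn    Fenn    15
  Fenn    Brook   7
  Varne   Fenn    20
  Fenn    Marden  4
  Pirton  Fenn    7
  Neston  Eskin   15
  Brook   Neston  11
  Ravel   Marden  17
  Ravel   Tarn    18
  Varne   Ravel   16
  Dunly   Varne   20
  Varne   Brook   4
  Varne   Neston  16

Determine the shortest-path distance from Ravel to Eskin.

39 km

Candidate routes:
Ravel - Marden - Fenn - Eskin: 17+4+18 = 39
Ravel - Marden - Fenn - Neston - Eskin: 17+4+5+15 = 41
Ravel - Tarn - Pirton - Eskin: 18+3+21 = 42
The minimum is 39 km via Ravel - Marden - Fenn - Eskin.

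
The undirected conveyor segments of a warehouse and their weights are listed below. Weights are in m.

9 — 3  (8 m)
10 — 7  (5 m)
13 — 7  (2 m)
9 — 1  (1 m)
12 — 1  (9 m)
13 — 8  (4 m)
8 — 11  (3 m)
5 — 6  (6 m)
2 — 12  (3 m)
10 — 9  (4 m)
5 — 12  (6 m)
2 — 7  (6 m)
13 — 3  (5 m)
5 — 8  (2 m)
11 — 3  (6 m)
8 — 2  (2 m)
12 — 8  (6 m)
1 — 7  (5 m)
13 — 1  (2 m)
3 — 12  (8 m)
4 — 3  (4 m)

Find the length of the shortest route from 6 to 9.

Settle nodes by increasing distance from 6:
6: 0
5: 6  (via 6)
8: 8  (via 5)
2: 10  (via 8)
11: 11  (via 8)
12: 12  (via 5)
13: 12  (via 8)
1: 14  (via 13)
7: 14  (via 13)
9: 15  (via 1)
Shortest route: 6 → 5 → 8 → 13 → 1 → 9 = 15 m.

15 m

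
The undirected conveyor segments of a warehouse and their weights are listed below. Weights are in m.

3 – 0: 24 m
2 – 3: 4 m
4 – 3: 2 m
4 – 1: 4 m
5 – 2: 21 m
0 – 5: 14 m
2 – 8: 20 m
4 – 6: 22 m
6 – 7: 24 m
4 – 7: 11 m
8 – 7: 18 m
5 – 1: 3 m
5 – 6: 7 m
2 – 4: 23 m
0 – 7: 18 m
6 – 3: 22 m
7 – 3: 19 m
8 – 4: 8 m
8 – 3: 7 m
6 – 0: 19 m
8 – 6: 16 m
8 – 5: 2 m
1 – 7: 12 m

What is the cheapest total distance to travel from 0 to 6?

19 m

Candidate routes:
0 → 6: 19 = 19
0 → 5 → 6: 14+7 = 21
0 → 5 → 8 → 6: 14+2+16 = 32
The minimum is 19 m via 0 → 6.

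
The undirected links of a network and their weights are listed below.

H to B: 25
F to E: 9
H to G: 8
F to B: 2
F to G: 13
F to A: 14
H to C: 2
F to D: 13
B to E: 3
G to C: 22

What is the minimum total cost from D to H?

34

Candidate routes:
D - F - B - H: 13+2+25 = 40
D - F - G - H: 13+13+8 = 34
Cheapest is D - F - G - H at 34.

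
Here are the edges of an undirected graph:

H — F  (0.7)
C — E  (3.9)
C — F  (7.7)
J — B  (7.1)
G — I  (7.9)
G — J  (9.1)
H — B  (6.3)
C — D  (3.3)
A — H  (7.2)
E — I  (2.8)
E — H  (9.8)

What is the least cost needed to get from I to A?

19.8

Compare a few routes:
I–E–H–A: 2.8+9.8+7.2 = 19.8
I–E–C–F–H–A: 2.8+3.9+7.7+0.7+7.2 = 22.3
The minimum is 19.8 via I–E–H–A.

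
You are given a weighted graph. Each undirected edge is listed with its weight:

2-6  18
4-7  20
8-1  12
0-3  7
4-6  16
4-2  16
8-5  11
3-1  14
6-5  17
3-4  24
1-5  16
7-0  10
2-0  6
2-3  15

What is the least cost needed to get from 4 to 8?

44

Running Dijkstra from 4:
4: 0
2: 16  (via 4)
6: 16  (via 4)
7: 20  (via 4)
0: 22  (via 2)
3: 24  (via 4)
5: 33  (via 6)
1: 38  (via 3)
8: 44  (via 5)
Shortest route: 4–6–5–8 = 44.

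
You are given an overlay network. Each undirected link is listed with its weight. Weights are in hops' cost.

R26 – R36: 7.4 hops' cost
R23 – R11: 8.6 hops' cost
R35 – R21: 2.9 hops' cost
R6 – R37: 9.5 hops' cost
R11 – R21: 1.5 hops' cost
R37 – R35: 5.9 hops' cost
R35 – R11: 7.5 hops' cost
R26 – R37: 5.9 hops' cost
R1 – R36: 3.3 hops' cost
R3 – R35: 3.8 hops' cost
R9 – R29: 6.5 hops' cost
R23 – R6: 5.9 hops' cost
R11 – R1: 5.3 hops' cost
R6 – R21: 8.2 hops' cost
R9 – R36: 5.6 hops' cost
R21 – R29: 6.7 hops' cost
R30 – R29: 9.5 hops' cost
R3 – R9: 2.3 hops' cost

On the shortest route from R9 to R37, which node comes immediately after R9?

R3

Enumerating some paths:
R9–R29–R21–R35–R37: 6.5+6.7+2.9+5.9 = 22
R9–R36–R26–R37: 5.6+7.4+5.9 = 18.9
R9–R3–R35–R37: 2.3+3.8+5.9 = 12
The minimum is 12 hops' cost via R9–R3–R35–R37.
So from R9 the first move is to R3.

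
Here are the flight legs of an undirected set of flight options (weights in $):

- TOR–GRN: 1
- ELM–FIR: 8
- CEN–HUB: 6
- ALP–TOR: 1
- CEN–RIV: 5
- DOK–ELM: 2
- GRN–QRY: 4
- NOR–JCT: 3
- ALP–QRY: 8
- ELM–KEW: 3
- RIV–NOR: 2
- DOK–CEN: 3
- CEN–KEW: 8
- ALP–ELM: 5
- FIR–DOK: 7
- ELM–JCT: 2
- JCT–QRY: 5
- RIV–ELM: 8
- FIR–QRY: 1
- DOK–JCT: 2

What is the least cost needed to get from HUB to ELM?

$11

Enumerating some paths:
HUB → CEN → DOK → ELM: 6+3+2 = 11
HUB → CEN → DOK → JCT → ELM: 6+3+2+2 = 13
The minimum is $11 via HUB → CEN → DOK → ELM.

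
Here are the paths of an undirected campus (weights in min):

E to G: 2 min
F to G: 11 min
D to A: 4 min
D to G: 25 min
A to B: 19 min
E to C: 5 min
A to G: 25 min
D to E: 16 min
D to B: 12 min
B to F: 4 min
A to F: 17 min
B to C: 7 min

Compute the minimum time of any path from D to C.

19 min

Compare a few routes:
D - A - B - C: 4+19+7 = 30
D - E - C: 16+5 = 21
D - B - C: 12+7 = 19
The minimum is 19 min via D - B - C.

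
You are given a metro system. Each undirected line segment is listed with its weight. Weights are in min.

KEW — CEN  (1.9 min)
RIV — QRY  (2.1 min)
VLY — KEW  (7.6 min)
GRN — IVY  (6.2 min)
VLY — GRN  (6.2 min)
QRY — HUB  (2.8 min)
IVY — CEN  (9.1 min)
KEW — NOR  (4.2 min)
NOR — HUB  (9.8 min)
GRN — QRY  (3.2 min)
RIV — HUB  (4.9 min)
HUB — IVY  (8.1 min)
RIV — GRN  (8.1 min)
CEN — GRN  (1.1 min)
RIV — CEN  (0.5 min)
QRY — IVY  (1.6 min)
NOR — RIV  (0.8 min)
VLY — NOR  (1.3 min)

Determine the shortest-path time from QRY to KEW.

Compare a few routes:
QRY–GRN–CEN–RIV–NOR–KEW: 3.2+1.1+0.5+0.8+4.2 = 9.8
QRY–RIV–NOR–KEW: 2.1+0.8+4.2 = 7.1
QRY–GRN–CEN–KEW: 3.2+1.1+1.9 = 6.2
QRY–RIV–CEN–KEW: 2.1+0.5+1.9 = 4.5
Cheapest is QRY–RIV–CEN–KEW at 4.5 min.

4.5 min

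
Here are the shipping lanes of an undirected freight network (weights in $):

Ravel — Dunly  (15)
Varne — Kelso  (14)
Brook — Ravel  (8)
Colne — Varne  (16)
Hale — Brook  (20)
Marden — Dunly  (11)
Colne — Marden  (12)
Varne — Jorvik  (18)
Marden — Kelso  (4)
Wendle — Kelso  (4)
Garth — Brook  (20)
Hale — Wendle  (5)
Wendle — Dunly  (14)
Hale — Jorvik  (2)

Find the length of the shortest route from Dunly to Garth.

Compare a few routes:
Dunly - Wendle - Hale - Brook - Garth: 14+5+20+20 = 59
Dunly - Ravel - Brook - Garth: 15+8+20 = 43
Dunly - Marden - Kelso - Wendle - Hale - Brook - Garth: 11+4+4+5+20+20 = 64
Cheapest is Dunly - Ravel - Brook - Garth at $43.

$43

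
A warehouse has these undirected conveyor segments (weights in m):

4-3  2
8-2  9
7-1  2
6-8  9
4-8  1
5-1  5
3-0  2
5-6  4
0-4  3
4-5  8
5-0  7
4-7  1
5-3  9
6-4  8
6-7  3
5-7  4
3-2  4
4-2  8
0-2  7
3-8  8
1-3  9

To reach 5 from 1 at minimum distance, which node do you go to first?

5

Compare a few routes:
1–7–4–5: 2+1+8 = 11
1–5: 5 = 5
1–7–6–5: 2+3+4 = 9
1–7–5: 2+4 = 6
The minimum is 5 m via 1–5.
So from 1 the first move is to 5.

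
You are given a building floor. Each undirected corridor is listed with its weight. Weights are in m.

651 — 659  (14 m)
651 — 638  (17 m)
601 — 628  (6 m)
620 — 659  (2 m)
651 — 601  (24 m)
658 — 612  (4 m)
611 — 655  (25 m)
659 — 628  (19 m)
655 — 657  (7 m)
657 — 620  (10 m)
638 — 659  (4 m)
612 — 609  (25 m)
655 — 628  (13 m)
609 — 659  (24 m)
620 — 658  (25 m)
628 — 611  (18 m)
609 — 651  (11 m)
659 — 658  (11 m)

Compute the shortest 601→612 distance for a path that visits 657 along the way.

Shortest 601→657: 601 → 628 → 655 → 657 = 26
Shortest 657→612: 657 → 620 → 659 → 658 → 612 = 27
Total via 657: 26 + 27 = 53 m.

53 m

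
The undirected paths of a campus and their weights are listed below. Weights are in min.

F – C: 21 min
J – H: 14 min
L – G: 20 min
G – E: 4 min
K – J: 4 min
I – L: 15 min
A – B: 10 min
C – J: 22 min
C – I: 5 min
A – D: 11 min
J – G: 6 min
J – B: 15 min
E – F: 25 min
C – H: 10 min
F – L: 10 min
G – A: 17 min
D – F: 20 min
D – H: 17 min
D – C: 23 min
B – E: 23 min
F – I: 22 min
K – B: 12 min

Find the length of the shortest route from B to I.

Candidate routes:
B - K - J - C - I: 12+4+22+5 = 43
B - J - C - I: 15+22+5 = 42
Cheapest is B - J - C - I at 42 min.

42 min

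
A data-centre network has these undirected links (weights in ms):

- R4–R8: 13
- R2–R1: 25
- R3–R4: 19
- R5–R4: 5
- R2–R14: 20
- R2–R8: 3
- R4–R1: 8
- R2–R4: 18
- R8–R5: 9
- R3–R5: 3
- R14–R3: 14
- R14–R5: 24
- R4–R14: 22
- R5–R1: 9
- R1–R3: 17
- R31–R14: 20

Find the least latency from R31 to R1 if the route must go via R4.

Shortest R31→R4: R31–R14–R4 = 42
Best R4 to R1: R4–R1 costing 8
Total via R4: 42 + 8 = 50 ms.

50 ms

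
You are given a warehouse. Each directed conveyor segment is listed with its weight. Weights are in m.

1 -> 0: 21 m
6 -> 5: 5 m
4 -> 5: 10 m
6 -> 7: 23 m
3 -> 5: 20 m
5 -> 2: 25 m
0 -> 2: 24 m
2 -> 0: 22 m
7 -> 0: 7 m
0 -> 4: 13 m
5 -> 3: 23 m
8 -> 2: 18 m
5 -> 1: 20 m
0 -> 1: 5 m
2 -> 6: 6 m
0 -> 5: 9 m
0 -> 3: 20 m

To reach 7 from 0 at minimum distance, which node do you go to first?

2

Compare a few routes:
0–2–6–7: 24+6+23 = 53
0–5–2–6–7: 9+25+6+23 = 63
Cheapest is 0–2–6–7 at 53 m.
So from 0 the first move is to 2.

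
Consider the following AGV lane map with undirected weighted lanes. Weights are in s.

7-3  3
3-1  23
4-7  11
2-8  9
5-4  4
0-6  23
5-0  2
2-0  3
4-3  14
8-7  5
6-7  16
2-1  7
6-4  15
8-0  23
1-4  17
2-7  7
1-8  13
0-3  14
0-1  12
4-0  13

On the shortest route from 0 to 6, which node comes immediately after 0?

Candidate routes:
0–5–4–6: 2+4+15 = 21
0–6: 23 = 23
0–2–7–6: 3+7+16 = 26
The minimum is 21 s via 0–5–4–6.
So from 0 the first move is to 5.

5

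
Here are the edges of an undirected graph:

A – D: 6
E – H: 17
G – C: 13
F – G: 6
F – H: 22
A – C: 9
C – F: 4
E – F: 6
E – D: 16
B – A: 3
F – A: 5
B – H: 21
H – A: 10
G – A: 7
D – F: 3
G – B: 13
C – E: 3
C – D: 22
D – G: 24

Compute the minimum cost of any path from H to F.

15

Shortest distances from H:
H: 0
A: 10  (via H)
B: 13  (via A)
F: 15  (via A)
Shortest route: H–A–F = 15.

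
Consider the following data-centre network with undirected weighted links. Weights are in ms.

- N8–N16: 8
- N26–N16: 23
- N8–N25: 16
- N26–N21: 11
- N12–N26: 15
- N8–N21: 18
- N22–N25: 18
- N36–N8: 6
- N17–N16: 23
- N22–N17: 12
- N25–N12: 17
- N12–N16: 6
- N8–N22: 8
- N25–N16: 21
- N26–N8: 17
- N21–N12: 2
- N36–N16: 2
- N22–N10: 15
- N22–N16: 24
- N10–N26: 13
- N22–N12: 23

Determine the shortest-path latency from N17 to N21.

Shortest distances from N17:
N17: 0
N22: 12  (via N17)
N8: 20  (via N22)
N16: 23  (via N17)
N36: 25  (via N16)
N10: 27  (via N22)
N12: 29  (via N16)
N25: 30  (via N22)
N21: 31  (via N12)
Shortest route: N17–N16–N12–N21 = 31 ms.

31 ms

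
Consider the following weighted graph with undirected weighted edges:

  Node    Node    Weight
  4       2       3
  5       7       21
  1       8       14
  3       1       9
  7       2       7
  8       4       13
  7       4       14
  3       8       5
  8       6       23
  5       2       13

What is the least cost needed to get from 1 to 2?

30

Compare a few routes:
1 → 8 → 4 → 7 → 2: 14+13+14+7 = 48
1 → 8 → 4 → 7 → 5 → 2: 14+13+14+21+13 = 75
1 → 8 → 4 → 2: 14+13+3 = 30
1 → 3 → 8 → 4 → 7 → 2: 9+5+13+14+7 = 48
Cheapest is 1 → 8 → 4 → 2 at 30.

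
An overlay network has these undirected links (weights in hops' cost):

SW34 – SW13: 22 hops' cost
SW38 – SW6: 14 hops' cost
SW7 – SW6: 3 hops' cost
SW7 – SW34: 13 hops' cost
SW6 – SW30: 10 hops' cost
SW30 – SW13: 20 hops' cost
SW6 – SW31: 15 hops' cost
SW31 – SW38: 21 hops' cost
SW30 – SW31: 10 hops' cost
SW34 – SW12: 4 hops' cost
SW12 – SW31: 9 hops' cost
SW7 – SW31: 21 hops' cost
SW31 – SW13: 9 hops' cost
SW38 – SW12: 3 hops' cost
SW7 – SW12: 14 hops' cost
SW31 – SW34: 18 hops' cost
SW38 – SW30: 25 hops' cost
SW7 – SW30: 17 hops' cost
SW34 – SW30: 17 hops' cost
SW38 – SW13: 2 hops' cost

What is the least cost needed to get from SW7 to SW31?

Candidate routes:
SW7 - SW31: 21 = 21
SW7 - SW12 - SW31: 14+9 = 23
SW7 - SW6 - SW31: 3+15 = 18
SW7 - SW6 - SW30 - SW31: 3+10+10 = 23
Cheapest is SW7 - SW6 - SW31 at 18 hops' cost.

18 hops' cost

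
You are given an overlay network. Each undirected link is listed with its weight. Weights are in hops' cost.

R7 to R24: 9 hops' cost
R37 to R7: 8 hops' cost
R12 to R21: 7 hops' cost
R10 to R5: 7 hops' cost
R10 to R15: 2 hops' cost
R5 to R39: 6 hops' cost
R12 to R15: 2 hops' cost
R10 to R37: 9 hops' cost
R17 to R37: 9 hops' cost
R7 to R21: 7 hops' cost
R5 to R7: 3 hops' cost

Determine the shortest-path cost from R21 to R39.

Running Dijkstra from R21:
R21: 0
R12: 7  (via R21)
R7: 7  (via R21)
R15: 9  (via R12)
R5: 10  (via R7)
R10: 11  (via R15)
R37: 15  (via R7)
R24: 16  (via R7)
R39: 16  (via R5)
Shortest route: R21–R7–R5–R39 = 16 hops' cost.

16 hops' cost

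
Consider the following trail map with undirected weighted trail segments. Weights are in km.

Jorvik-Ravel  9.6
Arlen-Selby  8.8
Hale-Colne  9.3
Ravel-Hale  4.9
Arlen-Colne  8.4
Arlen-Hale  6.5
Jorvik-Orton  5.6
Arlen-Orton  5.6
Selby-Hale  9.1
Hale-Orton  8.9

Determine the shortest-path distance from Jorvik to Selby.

20 km

Compare a few routes:
Jorvik - Ravel - Hale - Selby: 9.6+4.9+9.1 = 23.6
Jorvik - Orton - Hale - Selby: 5.6+8.9+9.1 = 23.6
Jorvik - Orton - Arlen - Hale - Selby: 5.6+5.6+6.5+9.1 = 26.8
Jorvik - Orton - Arlen - Selby: 5.6+5.6+8.8 = 20
The minimum is 20 km via Jorvik - Orton - Arlen - Selby.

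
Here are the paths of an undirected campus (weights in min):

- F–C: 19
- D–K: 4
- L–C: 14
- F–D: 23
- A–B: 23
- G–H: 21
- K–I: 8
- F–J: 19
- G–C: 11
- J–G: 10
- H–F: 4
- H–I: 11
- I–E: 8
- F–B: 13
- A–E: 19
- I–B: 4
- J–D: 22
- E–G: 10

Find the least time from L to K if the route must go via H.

Shortest L→H: L–C–F–H = 37
Shortest H→K: H–I–K = 19
Total via H: 37 + 19 = 56 min.

56 min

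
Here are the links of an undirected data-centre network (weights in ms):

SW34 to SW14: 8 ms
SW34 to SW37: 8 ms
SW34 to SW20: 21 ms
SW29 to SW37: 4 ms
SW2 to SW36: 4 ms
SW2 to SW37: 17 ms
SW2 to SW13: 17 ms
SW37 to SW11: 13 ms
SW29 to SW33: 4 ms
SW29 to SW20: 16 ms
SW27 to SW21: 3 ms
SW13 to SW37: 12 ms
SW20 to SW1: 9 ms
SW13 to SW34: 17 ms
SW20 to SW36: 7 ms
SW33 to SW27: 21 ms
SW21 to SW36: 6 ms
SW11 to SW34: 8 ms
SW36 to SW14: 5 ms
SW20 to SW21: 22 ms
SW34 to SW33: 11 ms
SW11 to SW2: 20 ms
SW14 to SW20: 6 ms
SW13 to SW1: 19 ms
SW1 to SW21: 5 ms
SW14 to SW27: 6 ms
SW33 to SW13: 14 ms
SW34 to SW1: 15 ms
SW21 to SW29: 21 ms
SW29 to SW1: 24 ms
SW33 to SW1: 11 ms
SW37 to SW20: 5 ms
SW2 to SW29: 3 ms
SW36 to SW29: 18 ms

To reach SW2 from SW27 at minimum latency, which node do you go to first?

SW21

Enumerating some paths:
SW27 - SW21 - SW36 - SW2: 3+6+4 = 13
SW27 - SW14 - SW36 - SW2: 6+5+4 = 15
Cheapest is SW27 - SW21 - SW36 - SW2 at 13 ms.
So from SW27 the first move is to SW21.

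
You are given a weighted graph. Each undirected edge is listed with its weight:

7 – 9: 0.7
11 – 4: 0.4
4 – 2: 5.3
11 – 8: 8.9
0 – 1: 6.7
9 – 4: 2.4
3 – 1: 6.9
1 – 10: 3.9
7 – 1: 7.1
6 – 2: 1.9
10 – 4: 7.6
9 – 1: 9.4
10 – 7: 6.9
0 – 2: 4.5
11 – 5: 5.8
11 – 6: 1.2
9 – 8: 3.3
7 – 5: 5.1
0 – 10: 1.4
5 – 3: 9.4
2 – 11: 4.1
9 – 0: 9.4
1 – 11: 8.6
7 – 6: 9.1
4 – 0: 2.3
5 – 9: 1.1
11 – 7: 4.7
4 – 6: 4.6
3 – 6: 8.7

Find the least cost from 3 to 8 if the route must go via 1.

18

Best 3 to 1: 3 → 1 costing 6.9
Best 1 to 8: 1 → 7 → 9 → 8 costing 11.1
Total via 1: 6.9 + 11.1 = 18.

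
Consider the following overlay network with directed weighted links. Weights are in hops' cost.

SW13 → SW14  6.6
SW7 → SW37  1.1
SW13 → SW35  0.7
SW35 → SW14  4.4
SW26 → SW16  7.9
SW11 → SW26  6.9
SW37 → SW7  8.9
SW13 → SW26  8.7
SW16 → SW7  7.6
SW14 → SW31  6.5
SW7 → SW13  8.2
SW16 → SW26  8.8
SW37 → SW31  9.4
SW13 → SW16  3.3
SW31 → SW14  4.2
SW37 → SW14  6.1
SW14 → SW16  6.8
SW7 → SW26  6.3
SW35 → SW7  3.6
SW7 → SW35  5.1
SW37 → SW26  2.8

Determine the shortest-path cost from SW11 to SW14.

29.6 hops' cost

Settle nodes by increasing distance from SW11:
SW11: 0
SW26: 6.9  (via SW11)
SW16: 14.8  (via SW26)
SW7: 22.4  (via SW16)
SW37: 23.5  (via SW7)
SW35: 27.5  (via SW7)
SW14: 29.6  (via SW37)
Shortest route: SW11–SW26–SW16–SW7–SW37–SW14 = 29.6 hops' cost.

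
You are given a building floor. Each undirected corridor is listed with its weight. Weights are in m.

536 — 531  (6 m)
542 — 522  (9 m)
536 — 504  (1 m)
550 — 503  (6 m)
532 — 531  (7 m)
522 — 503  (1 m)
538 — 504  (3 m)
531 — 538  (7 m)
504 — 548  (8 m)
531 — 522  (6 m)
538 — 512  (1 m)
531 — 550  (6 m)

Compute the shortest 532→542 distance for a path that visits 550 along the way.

29 m

Best 532 to 550: 532 → 531 → 550 costing 13
Best 550 to 542: 550 → 503 → 522 → 542 costing 16
Total via 550: 13 + 16 = 29 m.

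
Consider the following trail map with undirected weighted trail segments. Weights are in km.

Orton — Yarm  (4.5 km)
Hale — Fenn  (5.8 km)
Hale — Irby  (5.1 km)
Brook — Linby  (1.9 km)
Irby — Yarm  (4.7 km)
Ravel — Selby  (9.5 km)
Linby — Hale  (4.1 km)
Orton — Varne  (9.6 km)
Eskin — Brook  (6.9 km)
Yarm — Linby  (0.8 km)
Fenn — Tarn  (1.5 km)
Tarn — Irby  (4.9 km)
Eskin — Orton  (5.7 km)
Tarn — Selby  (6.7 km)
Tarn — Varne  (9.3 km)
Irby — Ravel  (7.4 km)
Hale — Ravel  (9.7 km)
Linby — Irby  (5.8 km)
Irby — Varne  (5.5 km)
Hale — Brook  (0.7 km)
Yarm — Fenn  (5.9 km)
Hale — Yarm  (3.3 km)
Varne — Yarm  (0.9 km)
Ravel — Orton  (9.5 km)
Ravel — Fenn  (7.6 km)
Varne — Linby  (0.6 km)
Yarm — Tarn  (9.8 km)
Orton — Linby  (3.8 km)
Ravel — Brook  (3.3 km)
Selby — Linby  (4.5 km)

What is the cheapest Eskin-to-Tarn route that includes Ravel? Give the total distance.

19.3 km

Best Eskin to Ravel: Eskin → Brook → Ravel costing 10.2
Best Ravel to Tarn: Ravel → Fenn → Tarn costing 9.1
Total via Ravel: 10.2 + 9.1 = 19.3 km.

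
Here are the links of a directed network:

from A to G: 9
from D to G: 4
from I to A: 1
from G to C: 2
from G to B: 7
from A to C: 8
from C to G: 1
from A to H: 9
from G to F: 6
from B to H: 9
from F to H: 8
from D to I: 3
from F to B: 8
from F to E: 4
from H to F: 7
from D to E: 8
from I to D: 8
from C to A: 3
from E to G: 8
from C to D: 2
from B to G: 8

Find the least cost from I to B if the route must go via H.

25

Shortest I→H: I–A–H = 10
Best H to B: H–F–B costing 15
Total via H: 10 + 15 = 25.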